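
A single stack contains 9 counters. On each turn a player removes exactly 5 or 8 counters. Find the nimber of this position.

1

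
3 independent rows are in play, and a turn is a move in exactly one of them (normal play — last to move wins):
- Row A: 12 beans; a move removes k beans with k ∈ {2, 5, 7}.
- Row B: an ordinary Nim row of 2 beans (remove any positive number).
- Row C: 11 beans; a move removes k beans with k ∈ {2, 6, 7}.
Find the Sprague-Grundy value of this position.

2

Build the Grundy sequence for row A with g(k) = mex{g(k−s) : s ∈ {2, 5, 7}, s ≤ k}:
k:     0  1  2  3  4  5  6  7  8  9 10 11 12
g(k):  0  0  1  1  0  2  1  3  2  2  0  3  1
So g(12) = 1.
Row B is a plain Nim row of size 2, so its Grundy value is 2.
Build the Grundy sequence for row C with g(k) = mex{g(k−s) : s ∈ {2, 6, 7}, s ≤ k}:
g(0) = mex{} = 0
g(1) = mex{} = 0
g(2) = mex{0} = 1
g(3) = mex{0} = 1
g(4) = mex{1} = 0
g(5) = mex{1} = 0
g(6) = mex{0} = 1
g(7) = mex{0} = 1
g(8) = mex{0,1} = 2
g(9) = mex{1} = 0
g(10) = mex{0,1,2} = 3
g(11) = mex{0} = 1
So g(11) = 1.
The value of a disjunctive sum is the nim-sum of the parts.
Combined value = 1 ⊕ 2 ⊕ 1 = 2.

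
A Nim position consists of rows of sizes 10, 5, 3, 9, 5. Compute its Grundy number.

0

Nim-sum: 10 ^ 5 ^ 3 ^ 9 ^ 5 = 0.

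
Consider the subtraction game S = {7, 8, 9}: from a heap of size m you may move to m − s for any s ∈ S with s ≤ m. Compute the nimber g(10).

1

Compute g(0), g(1), … for moves {7, 8, 9}:
k:     0  1  2  3  4  5  6  7  8  9 10
g(k):  0  0  0  0  0  0  0  1  1  1  1
So g(10) = 1.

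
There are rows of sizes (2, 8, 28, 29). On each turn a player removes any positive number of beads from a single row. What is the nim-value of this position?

11

Write each in binary and XOR column by column:
  00010  (2)
  01000  (8)
  11100  (28)
  11101  (29)
  -----
  01011  (11)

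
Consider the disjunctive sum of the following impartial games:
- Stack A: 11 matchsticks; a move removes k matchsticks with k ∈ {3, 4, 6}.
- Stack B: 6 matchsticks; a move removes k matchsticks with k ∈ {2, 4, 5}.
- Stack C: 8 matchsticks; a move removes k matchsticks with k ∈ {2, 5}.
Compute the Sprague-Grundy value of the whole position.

3

For stack A, compute g(0), g(1), … with moves {3, 4, 6}:
g(0) = mex{} = 0
g(1) = mex{} = 0
g(2) = mex{} = 0
g(3) = mex{0} = 1
g(4) = mex{0} = 1
g(5) = mex{0} = 1
g(6) = mex{0,1} = 2
g(7) = mex{0,1} = 2
g(8) = mex{0,1} = 2
g(9) = mex{1,2} = 0
g(10) = mex{1,2} = 0
g(11) = mex{1,2} = 0
So g(11) = 0.
Grundy values for stack B (subtraction set {2, 4, 5}):
k:     0  1  2  3  4  5  6
g(k):  0  0  1  1  2  2  3
So g(6) = 3.
For stack C, compute g(0), g(1), … with moves {2, 5}:
g(0) = mex{} = 0
g(1) = mex{} = 0
g(2) = mex{0} = 1
g(3) = mex{0} = 1
g(4) = mex{1} = 0
g(5) = mex{0,1} = 2
g(6) = mex{0} = 1
g(7) = mex{1,2} = 0
g(8) = mex{1} = 0
So g(8) = 0.
The value of a disjunctive sum is the nim-sum of the parts.
Combined value = 0 XOR 3 XOR 0 = 3.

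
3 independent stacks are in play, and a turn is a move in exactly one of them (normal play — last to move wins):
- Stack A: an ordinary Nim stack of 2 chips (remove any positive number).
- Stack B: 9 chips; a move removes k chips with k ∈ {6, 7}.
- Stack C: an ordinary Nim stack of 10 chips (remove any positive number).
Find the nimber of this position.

9

Stack A is a plain Nim stack of size 2, so its Grundy value is 2.
Build the Grundy sequence for stack B with g(k) = mex{g(k−s) : s ∈ {6, 7}, s ≤ k}:
k:     0  1  2  3  4  5  6  7  8  9
g(k):  0  0  0  0  0  0  1  1  1  1
So g(9) = 1.
Stack C is a plain Nim stack of size 10, so its Grundy value is 10.
The value of a disjunctive sum is the nim-sum of the parts.
Combined value = 2 ⊕ 1 ⊕ 10 = 9.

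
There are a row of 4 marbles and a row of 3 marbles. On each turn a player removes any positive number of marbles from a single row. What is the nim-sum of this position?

7

Compute the nim-sum pairwise:
4 ⊕ 3 = 7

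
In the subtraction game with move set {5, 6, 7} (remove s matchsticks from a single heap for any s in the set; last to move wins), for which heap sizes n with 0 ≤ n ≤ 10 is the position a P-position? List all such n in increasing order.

0, 1, 2, 3, 4

Compute g(0), g(1), … for moves {5, 6, 7}:
g(0) = mex{} = 0
g(1) = mex{} = 0
g(2) = mex{} = 0
g(3) = mex{} = 0
g(4) = mex{} = 0
g(5) = mex{0} = 1
g(6) = mex{0} = 1
g(7) = mex{0} = 1
g(8) = mex{0} = 1
g(9) = mex{0} = 1
g(10) = mex{0,1} = 2
The P-positions (g = 0) in 0..10 are 0, 1, 2, 3, 4.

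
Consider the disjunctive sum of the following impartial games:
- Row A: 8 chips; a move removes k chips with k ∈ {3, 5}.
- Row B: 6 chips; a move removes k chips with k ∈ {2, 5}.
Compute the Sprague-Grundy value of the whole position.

1

Grundy values for row A (subtraction set {3, 5}):
k:     0  1  2  3  4  5  6  7  8
g(k):  0  0  0  1  1  1  2  2  0
So g(8) = 0.
Grundy values for row B (subtraction set {2, 5}):
k:     0  1  2  3  4  5  6
g(k):  0  0  1  1  0  2  1
So g(6) = 1.
By the Sprague-Grundy theorem, the Grundy value of a sum of independent games is the XOR of the component values.
Combined value = 0 ⊕ 1 = 1.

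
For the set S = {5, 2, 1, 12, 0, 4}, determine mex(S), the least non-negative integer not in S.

3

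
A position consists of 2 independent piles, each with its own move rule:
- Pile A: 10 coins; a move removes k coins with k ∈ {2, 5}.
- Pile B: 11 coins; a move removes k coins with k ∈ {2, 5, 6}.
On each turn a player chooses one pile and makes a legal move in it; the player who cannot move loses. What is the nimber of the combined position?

Grundy values for pile A (subtraction set {2, 5}):
k:     0  1  2  3  4  5  6  7  8  9 10
g(k):  0  0  1  1  0  2  1  0  0  1  1
So g(10) = 1.
For pile B, compute g(0), g(1), … with moves {2, 5, 6}:
g(0) = mex{} = 0
g(1) = mex{} = 0
g(2) = mex{0} = 1
g(3) = mex{0} = 1
g(4) = mex{1} = 0
g(5) = mex{0,1} = 2
g(6) = mex{0} = 1
g(7) = mex{0,1,2} = 3
g(8) = mex{1} = 0
g(9) = mex{0,1,3} = 2
g(10) = mex{0,2} = 1
g(11) = mex{1,2} = 0
So g(11) = 0.
By the Sprague-Grundy theorem, the Grundy value of a sum of independent games is the XOR of the component values.
Combined value = 1 ⊕ 0 = 1.

1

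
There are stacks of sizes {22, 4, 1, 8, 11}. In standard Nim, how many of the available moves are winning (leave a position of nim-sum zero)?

Compute the nim-sum pairwise:
22 XOR 4 = 18
18 XOR 1 = 19
19 XOR 8 = 27
27 XOR 11 = 16
The overall nim-sum is X = 16. A stack of size p has a winning move iff p XOR X < p (reduce it to p XOR X).
  22: 22 XOR 16 = 6 < 22 — winning move (to 6).
  4: 4 XOR 16 = 20 ≥ 4 — no move.
  1: 1 XOR 16 = 17 ≥ 1 — no move.
  8: 8 XOR 16 = 24 ≥ 8 — no move.
  11: 11 XOR 16 = 27 ≥ 11 — no move.
That gives 1 winning move.

1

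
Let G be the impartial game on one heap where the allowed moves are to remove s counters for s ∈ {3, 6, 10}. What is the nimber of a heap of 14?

0

Grundy values for subtraction set {3, 6, 10}:
g(0) = mex{} = 0
g(1) = mex{} = 0
g(2) = mex{} = 0
g(3) = mex{0} = 1
g(4) = mex{0} = 1
g(5) = mex{0} = 1
g(6) = mex{0,1} = 2
g(7) = mex{0,1} = 2
g(8) = mex{0,1} = 2
g(9) = mex{1,2} = 0
g(10) = mex{0,1,2} = 3
g(11) = mex{0,1,2} = 3
g(12) = mex{0,2} = 1
g(13) = mex{1,2,3} = 0
g(14) = mex{1,2,3} = 0
So g(14) = 0.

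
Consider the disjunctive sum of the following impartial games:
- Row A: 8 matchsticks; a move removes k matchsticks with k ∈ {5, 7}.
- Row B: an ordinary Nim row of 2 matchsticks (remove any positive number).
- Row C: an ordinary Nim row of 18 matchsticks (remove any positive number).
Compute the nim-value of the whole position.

For row A, compute g(0), g(1), … with moves {5, 7}:
k:     0  1  2  3  4  5  6  7  8
g(k):  0  0  0  0  0  1  1  1  1
So g(8) = 1.
Row B is a plain Nim row of size 2, so its Grundy value is 2.
Row C is a plain Nim row of size 18, so its Grundy value is 18.
The value of a disjunctive sum is the nim-sum of the parts.
Combined value = 1 ⊕ 2 ⊕ 18 = 17.

17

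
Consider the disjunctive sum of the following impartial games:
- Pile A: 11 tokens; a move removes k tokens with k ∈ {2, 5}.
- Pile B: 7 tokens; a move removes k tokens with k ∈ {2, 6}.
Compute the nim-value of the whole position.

For pile A, compute g(0), g(1), … with moves {2, 5}:
g(0) = mex{} = 0
g(1) = mex{} = 0
g(2) = mex{0} = 1
g(3) = mex{0} = 1
g(4) = mex{1} = 0
g(5) = mex{0,1} = 2
g(6) = mex{0} = 1
g(7) = mex{1,2} = 0
g(8) = mex{1} = 0
g(9) = mex{0} = 1
g(10) = mex{0,2} = 1
g(11) = mex{1} = 0
So g(11) = 0.
For pile B, compute g(0), g(1), … with moves {2, 6}:
g(0) = mex{} = 0
g(1) = mex{} = 0
g(2) = mex{0} = 1
g(3) = mex{0} = 1
g(4) = mex{1} = 0
g(5) = mex{1} = 0
g(6) = mex{0} = 1
g(7) = mex{0} = 1
So g(7) = 1.
The value of a disjunctive sum is the nim-sum of the parts.
Combined value = 0 XOR 1 = 1.

1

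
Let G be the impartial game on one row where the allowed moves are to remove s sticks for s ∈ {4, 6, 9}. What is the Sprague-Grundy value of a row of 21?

Build the Grundy sequence with g(k) = mex{g(k−s) : s ∈ {4, 6, 9}, s ≤ k}:
k:     0  1  2  3  4  5  6  7  8  9 10 11 12 13 14 15 16 17 18 19 20 21
g(k):  0  0  0  0  1  1  1  1  2  2  2  2  3  0  0  0  0  1  1  1  1  2
So g(21) = 2.

2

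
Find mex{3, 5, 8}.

0 is not in the set, so the mex is 0.

0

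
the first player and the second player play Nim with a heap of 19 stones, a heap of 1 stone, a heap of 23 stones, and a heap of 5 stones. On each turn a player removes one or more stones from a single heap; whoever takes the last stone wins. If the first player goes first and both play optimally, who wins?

the second player wins

Nim-sum: 19 ⊕ 1 ⊕ 23 ⊕ 5 = 0.
The nim-sum is 0, so this is a P-position: the player to move is in a losing position under optimal play; the first player is about to move from it and so loses — the second player wins.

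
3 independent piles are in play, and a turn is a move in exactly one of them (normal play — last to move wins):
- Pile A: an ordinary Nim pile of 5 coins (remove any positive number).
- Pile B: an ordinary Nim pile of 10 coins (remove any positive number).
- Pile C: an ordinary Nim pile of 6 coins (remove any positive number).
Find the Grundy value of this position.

9

Pile A is a plain Nim pile of size 5, so its Grundy value is 5.
Pile B is a plain Nim pile of size 10, so its Grundy value is 10.
Pile C is a plain Nim pile of size 6, so its Grundy value is 6.
The value of a disjunctive sum is the nim-sum of the parts.
Combined value = 5 ⊕ 10 ⊕ 6 = 9.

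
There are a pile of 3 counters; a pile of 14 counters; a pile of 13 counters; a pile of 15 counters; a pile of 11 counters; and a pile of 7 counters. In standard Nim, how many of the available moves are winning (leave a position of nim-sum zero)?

Nim-sum: 3 ⊕ 14 ⊕ 13 ⊕ 15 ⊕ 11 ⊕ 7 = 3.
The overall nim-sum is X = 3. A pile of size p has a winning move iff p XOR X < p (reduce it to p XOR X).
  3: 3 XOR 3 = 0 < 3 — winning move (to 0).
  14: 14 XOR 3 = 13 < 14 — winning move (to 13).
  13: 13 XOR 3 = 14 ≥ 13 — no move.
  15: 15 XOR 3 = 12 < 15 — winning move (to 12).
  11: 11 XOR 3 = 8 < 11 — winning move (to 8).
  7: 7 XOR 3 = 4 < 7 — winning move (to 4).
That gives 5 winning moves.

5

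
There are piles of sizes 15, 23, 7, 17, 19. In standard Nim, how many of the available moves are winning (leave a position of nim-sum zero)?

Compute the nim-sum pairwise:
15 ⊕ 23 = 24
24 ⊕ 7 = 31
31 ⊕ 17 = 14
14 ⊕ 19 = 29
The overall nim-sum is X = 29. A pile of size p has a winning move iff p XOR X < p (reduce it to p XOR X).
  15: 15 XOR 29 = 18 ≥ 15 — no move.
  23: 23 XOR 29 = 10 < 23 — winning move (to 10).
  7: 7 XOR 29 = 26 ≥ 7 — no move.
  17: 17 XOR 29 = 12 < 17 — winning move (to 12).
  19: 19 XOR 29 = 14 < 19 — winning move (to 14).
That gives 3 winning moves.

3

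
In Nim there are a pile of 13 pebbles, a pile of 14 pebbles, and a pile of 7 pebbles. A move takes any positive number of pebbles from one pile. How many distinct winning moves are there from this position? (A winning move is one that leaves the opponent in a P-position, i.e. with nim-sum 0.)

3

Write each in binary and XOR column by column:
  1101  (13)
  1110  (14)
  0111  (7)
  ----
  0100  (4)
The overall nim-sum is X = 4. A pile of size p has a winning move iff p XOR X < p (reduce it to p XOR X).
  13: 13 XOR 4 = 9 < 13 — winning move (to 9).
  14: 14 XOR 4 = 10 < 14 — winning move (to 10).
  7: 7 XOR 4 = 3 < 7 — winning move (to 3).
That gives 3 winning moves.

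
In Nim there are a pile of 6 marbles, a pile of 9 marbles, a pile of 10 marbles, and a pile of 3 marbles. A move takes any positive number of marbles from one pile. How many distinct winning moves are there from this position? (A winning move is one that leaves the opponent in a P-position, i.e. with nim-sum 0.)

1

Nim-sum: 6 XOR 9 XOR 10 XOR 3 = 6.
The overall nim-sum is X = 6. A pile of size p has a winning move iff p XOR X < p (reduce it to p XOR X).
  6: 6 XOR 6 = 0 < 6 — winning move (to 0).
  9: 9 XOR 6 = 15 ≥ 9 — no move.
  10: 10 XOR 6 = 12 ≥ 10 — no move.
  3: 3 XOR 6 = 5 ≥ 3 — no move.
That gives 1 winning move.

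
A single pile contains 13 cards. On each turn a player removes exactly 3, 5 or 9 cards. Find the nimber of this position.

2

Grundy values for subtraction set {3, 5, 9}:
g(0) = mex{} = 0
g(1) = mex{} = 0
g(2) = mex{} = 0
g(3) = mex{0} = 1
g(4) = mex{0} = 1
g(5) = mex{0} = 1
g(6) = mex{0,1} = 2
g(7) = mex{0,1} = 2
g(8) = mex{1} = 0
g(9) = mex{0,1,2} = 3
g(10) = mex{0,1,2} = 3
g(11) = mex{0,2} = 1
g(12) = mex{1,2,3} = 0
g(13) = mex{0,1,3} = 2
So g(13) = 2.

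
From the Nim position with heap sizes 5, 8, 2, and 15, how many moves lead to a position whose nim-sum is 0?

In binary:
  0101  (5)
  1000  (8)
  0010  (2)
  1111  (15)
  ----
  0000  (0)
The nim-sum is already 0, so every move leaves a nonzero nim-sum — there are no winning moves.

0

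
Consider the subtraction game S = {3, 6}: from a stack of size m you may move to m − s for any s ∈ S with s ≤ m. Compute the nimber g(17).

Build the Grundy sequence with g(k) = mex{g(k−s) : s ∈ {3, 6}, s ≤ k}:
k:     0  1  2  3  4  5  6  7  8  9 10 11 12 13 14 15 16 17
g(k):  0  0  0  1  1  1  2  2  2  0  0  0  1  1  1  2  2  2
So g(17) = 2.

2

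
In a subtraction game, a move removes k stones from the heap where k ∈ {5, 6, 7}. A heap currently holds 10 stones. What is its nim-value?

2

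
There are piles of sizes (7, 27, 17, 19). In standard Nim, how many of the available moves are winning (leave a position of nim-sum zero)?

3

In binary:
  00111  (7)
  11011  (27)
  10001  (17)
  10011  (19)
  -----
  11110  (30)
The overall nim-sum is X = 30. A pile of size p has a winning move iff p XOR X < p (reduce it to p XOR X).
  7: 7 XOR 30 = 25 ≥ 7 — no move.
  27: 27 XOR 30 = 5 < 27 — winning move (to 5).
  17: 17 XOR 30 = 15 < 17 — winning move (to 15).
  19: 19 XOR 30 = 13 < 19 — winning move (to 13).
That gives 3 winning moves.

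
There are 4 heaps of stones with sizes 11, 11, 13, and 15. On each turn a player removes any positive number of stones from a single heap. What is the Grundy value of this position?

Nim-sum: 11 XOR 11 XOR 13 XOR 15 = 2.

2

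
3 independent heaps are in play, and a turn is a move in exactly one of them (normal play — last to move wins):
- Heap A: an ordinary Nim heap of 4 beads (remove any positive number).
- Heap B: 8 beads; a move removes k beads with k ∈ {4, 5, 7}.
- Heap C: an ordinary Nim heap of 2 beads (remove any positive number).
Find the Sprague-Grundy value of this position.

Heap A is a plain Nim heap of size 4, so its Grundy value is 4.
For heap B, compute g(0), g(1), … with moves {4, 5, 7}:
g(0) = mex{} = 0
g(1) = mex{} = 0
g(2) = mex{} = 0
g(3) = mex{} = 0
g(4) = mex{0} = 1
g(5) = mex{0} = 1
g(6) = mex{0} = 1
g(7) = mex{0} = 1
g(8) = mex{0,1} = 2
So g(8) = 2.
Heap C is a plain Nim heap of size 2, so its Grundy value is 2.
By the Sprague-Grundy theorem, the Grundy value of a sum of independent games is the XOR of the component values.
Combined value = 4 XOR 2 XOR 2 = 4.

4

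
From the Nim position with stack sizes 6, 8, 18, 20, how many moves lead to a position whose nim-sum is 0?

Bitwise XOR of the heap sizes:
  00110  (6)
  01000  (8)
  10010  (18)
  10100  (20)
  -----
  01000  (8)
The overall nim-sum is X = 8. A stack of size p has a winning move iff p XOR X < p (reduce it to p XOR X).
  6: 6 XOR 8 = 14 ≥ 6 — no move.
  8: 8 XOR 8 = 0 < 8 — winning move (to 0).
  18: 18 XOR 8 = 26 ≥ 18 — no move.
  20: 20 XOR 8 = 28 ≥ 20 — no move.
That gives 1 winning move.

1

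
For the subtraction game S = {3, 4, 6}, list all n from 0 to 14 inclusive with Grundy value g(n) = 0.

0, 1, 2, 9, 10, 11

Build the Grundy sequence with g(k) = mex{g(k−s) : s ∈ {3, 4, 6}, s ≤ k}:
k:     0  1  2  3  4  5  6  7  8  9 10 11 12 13 14
g(k):  0  0  0  1  1  1  2  2  2  0  0  0  1  1  1
The P-positions (g = 0) in 0..14 are 0, 1, 2, 9, 10, 11.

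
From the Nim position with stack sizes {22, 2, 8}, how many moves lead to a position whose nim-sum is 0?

1

In binary:
  10110  (22)
  00010  (2)
  01000  (8)
  -----
  11100  (28)
The overall nim-sum is X = 28. A stack of size p has a winning move iff p XOR X < p (reduce it to p XOR X).
  22: 22 XOR 28 = 10 < 22 — winning move (to 10).
  2: 2 XOR 28 = 30 ≥ 2 — no move.
  8: 8 XOR 28 = 20 ≥ 8 — no move.
That gives 1 winning move.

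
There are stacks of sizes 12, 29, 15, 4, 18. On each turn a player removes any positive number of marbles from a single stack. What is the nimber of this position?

8

Nim-sum: 12 ^ 29 ^ 15 ^ 4 ^ 18 = 8.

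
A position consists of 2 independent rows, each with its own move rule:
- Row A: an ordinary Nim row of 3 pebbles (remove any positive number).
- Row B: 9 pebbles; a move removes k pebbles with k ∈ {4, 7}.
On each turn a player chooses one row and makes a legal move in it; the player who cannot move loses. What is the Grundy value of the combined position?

1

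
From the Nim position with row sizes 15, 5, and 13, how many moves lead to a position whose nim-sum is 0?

3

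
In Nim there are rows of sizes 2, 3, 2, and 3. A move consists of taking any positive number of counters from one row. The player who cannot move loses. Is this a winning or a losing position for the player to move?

Losing position

Compute the nim-sum pairwise:
2 ^ 3 = 1
1 ^ 2 = 3
3 ^ 3 = 0
The nim-sum is 0, so this is a P-position: the player to move is in a losing position under optimal play.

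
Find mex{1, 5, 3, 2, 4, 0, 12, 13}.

The values 0, 1, 2, 3, 4, 5 are all present; 6 is the first non-negative integer missing from the set.

6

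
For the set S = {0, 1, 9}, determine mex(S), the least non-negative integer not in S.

The values 0, 1 are all present; 2 is the first non-negative integer missing from the set.

2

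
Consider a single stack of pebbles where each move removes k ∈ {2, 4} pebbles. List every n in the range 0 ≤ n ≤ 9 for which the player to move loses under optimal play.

0, 1, 6, 7

Grundy values for subtraction set {2, 4}:
k:     0  1  2  3  4  5  6  7  8  9
g(k):  0  0  1  1  2  2  0  0  1  1
The P-positions (g = 0) in 0..9 are 0, 1, 6, 7.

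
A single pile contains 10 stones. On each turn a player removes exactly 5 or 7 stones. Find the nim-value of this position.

Build the Grundy sequence with g(k) = mex{g(k−s) : s ∈ {5, 7}, s ≤ k}:
g(0) = mex{} = 0
g(1) = mex{} = 0
g(2) = mex{} = 0
g(3) = mex{} = 0
g(4) = mex{} = 0
g(5) = mex{0} = 1
g(6) = mex{0} = 1
g(7) = mex{0} = 1
g(8) = mex{0} = 1
g(9) = mex{0} = 1
g(10) = mex{0,1} = 2
So g(10) = 2.

2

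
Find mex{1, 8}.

0 is not in the set, so the mex is 0.

0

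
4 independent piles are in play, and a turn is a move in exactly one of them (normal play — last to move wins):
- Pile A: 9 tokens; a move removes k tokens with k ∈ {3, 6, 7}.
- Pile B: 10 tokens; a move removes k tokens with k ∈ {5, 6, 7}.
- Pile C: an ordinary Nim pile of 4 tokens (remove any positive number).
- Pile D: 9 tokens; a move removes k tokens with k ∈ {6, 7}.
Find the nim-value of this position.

4

Build the Grundy sequence for pile A with g(k) = mex{g(k−s) : s ∈ {3, 6, 7}, s ≤ k}:
k:     0  1  2  3  4  5  6  7  8  9
g(k):  0  0  0  1  1  1  2  2  2  3
So g(9) = 3.
Build the Grundy sequence for pile B with g(k) = mex{g(k−s) : s ∈ {5, 6, 7}, s ≤ k}:
g(0) = mex{} = 0
g(1) = mex{} = 0
g(2) = mex{} = 0
g(3) = mex{} = 0
g(4) = mex{} = 0
g(5) = mex{0} = 1
g(6) = mex{0} = 1
g(7) = mex{0} = 1
g(8) = mex{0} = 1
g(9) = mex{0} = 1
g(10) = mex{0,1} = 2
So g(10) = 2.
Pile C is a plain Nim pile of size 4, so its Grundy value is 4.
Grundy values for pile D (subtraction set {6, 7}):
g(0) = mex{} = 0
g(1) = mex{} = 0
g(2) = mex{} = 0
g(3) = mex{} = 0
g(4) = mex{} = 0
g(5) = mex{} = 0
g(6) = mex{0} = 1
g(7) = mex{0} = 1
g(8) = mex{0} = 1
g(9) = mex{0} = 1
So g(9) = 1.
By the Sprague-Grundy theorem, the Grundy value of a sum of independent games is the XOR of the component values.
Combined value = 3 ⊕ 2 ⊕ 4 ⊕ 1 = 4.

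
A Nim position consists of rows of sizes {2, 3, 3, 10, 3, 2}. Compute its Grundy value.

9

Write each in binary and XOR column by column:
  0010  (2)
  0011  (3)
  0011  (3)
  1010  (10)
  0011  (3)
  0010  (2)
  ----
  1001  (9)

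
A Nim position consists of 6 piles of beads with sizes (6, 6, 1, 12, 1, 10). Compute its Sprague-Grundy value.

6

Write each in binary and XOR column by column:
  0110  (6)
  0110  (6)
  0001  (1)
  1100  (12)
  0001  (1)
  1010  (10)
  ----
  0110  (6)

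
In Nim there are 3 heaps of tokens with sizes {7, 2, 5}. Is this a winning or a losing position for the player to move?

Compute the nim-sum pairwise:
7 ^ 2 = 5
5 ^ 5 = 0
The nim-sum is 0, so this is a P-position: the player to move is in a losing position under optimal play.

Losing position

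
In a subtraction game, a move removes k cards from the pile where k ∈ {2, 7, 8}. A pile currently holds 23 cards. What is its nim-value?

2

Grundy values for subtraction set {2, 7, 8}:
k:     0  1  2  3  4  5  6  7  8  9 10 11 12 13 14 15 16 17 18 19 20 21 22 23
g(k):  0  0  1  1  0  0  1  1  2  2  0  3  1  2  0  0  1  1  2  0  0  1  1  2
So g(23) = 2.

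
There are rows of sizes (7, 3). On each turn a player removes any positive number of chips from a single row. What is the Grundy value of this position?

Nim-sum: 7 ^ 3 = 4.

4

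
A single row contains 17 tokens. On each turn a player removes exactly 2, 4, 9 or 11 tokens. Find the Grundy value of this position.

2

Compute g(0), g(1), … for moves {2, 4, 9, 11}:
k:     0  1  2  3  4  5  6  7  8  9 10 11 12 13 14 15 16 17
g(k):  0  0  1  1  2  2  0  0  1  1  2  2  3  0  0  1  1  2
So g(17) = 2.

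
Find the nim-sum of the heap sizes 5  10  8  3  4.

Bitwise XOR of the heap sizes:
  0101  (5)
  1010  (10)
  1000  (8)
  0011  (3)
  0100  (4)
  ----
  0000  (0)

0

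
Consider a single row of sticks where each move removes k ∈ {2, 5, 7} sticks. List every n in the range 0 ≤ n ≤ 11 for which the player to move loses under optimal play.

Compute g(0), g(1), … for moves {2, 5, 7}:
k:     0  1  2  3  4  5  6  7  8  9 10 11
g(k):  0  0  1  1  0  2  1  3  2  2  0  3
The P-positions (g = 0) in 0..11 are 0, 1, 4, 10.

0, 1, 4, 10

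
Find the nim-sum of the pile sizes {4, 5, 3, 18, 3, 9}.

26

Nim-sum: 4 ^ 5 ^ 3 ^ 18 ^ 3 ^ 9 = 26.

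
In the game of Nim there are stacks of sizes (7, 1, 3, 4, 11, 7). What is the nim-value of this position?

13

Nim-sum: 7 ⊕ 1 ⊕ 3 ⊕ 4 ⊕ 11 ⊕ 7 = 13.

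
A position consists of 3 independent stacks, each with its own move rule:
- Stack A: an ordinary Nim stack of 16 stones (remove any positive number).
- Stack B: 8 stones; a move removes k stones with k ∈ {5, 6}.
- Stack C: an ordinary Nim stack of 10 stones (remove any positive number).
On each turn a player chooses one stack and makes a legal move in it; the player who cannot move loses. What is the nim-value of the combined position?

27

Stack A is a plain Nim stack of size 16, so its Grundy value is 16.
Build the Grundy sequence for stack B with g(k) = mex{g(k−s) : s ∈ {5, 6}, s ≤ k}:
g(0) = mex{} = 0
g(1) = mex{} = 0
g(2) = mex{} = 0
g(3) = mex{} = 0
g(4) = mex{} = 0
g(5) = mex{0} = 1
g(6) = mex{0} = 1
g(7) = mex{0} = 1
g(8) = mex{0} = 1
So g(8) = 1.
Stack C is a plain Nim stack of size 10, so its Grundy value is 10.
By the Sprague-Grundy theorem, the Grundy value of a sum of independent games is the XOR of the component values.
Combined value = 16 ⊕ 1 ⊕ 10 = 27.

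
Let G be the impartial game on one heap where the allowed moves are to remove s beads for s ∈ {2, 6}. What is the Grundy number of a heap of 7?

Grundy values for subtraction set {2, 6}:
k:     0  1  2  3  4  5  6  7
g(k):  0  0  1  1  0  0  1  1
So g(7) = 1.

1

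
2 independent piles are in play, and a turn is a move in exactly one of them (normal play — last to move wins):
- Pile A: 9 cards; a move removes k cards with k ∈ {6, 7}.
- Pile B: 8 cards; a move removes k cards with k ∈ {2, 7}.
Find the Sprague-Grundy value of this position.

3

Grundy values for pile A (subtraction set {6, 7}):
g(0) = mex{} = 0
g(1) = mex{} = 0
g(2) = mex{} = 0
g(3) = mex{} = 0
g(4) = mex{} = 0
g(5) = mex{} = 0
g(6) = mex{0} = 1
g(7) = mex{0} = 1
g(8) = mex{0} = 1
g(9) = mex{0} = 1
So g(9) = 1.
Grundy values for pile B (subtraction set {2, 7}):
g(0) = mex{} = 0
g(1) = mex{} = 0
g(2) = mex{0} = 1
g(3) = mex{0} = 1
g(4) = mex{1} = 0
g(5) = mex{1} = 0
g(6) = mex{0} = 1
g(7) = mex{0} = 1
g(8) = mex{0,1} = 2
So g(8) = 2.
The value of a disjunctive sum is the nim-sum of the parts.
Combined value = 1 XOR 2 = 3.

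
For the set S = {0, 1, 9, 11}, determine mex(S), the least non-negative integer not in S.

2

The values 0, 1 are all present; 2 is the first non-negative integer missing from the set.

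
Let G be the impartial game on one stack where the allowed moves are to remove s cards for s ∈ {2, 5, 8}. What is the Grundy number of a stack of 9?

Grundy values for subtraction set {2, 5, 8}:
k:     0  1  2  3  4  5  6  7  8  9
g(k):  0  0  1  1  0  2  1  0  2  1
So g(9) = 1.

1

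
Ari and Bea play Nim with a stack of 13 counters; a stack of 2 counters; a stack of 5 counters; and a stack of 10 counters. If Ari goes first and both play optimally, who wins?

Bea wins

Compute the nim-sum pairwise:
13 ^ 2 = 15
15 ^ 5 = 10
10 ^ 10 = 0
The nim-sum is 0, so this is a P-position: the player to move is in a losing position under optimal play; Ari is about to move from it and so loses — Bea wins.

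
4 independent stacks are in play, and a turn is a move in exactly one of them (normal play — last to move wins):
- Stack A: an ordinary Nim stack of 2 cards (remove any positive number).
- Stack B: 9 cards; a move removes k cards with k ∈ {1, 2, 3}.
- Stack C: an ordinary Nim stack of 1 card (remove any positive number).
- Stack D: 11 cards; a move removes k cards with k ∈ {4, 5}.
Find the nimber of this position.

2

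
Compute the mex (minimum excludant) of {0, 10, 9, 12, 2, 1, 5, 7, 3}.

4

The values 0, 1, 2, 3 are all present; 4 is the first non-negative integer missing from the set.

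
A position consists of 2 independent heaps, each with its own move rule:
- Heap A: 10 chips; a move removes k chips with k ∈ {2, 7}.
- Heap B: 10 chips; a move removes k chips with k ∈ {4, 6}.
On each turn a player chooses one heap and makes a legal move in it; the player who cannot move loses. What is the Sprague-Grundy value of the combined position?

Grundy values for heap A (subtraction set {2, 7}):
g(0) = mex{} = 0
g(1) = mex{} = 0
g(2) = mex{0} = 1
g(3) = mex{0} = 1
g(4) = mex{1} = 0
g(5) = mex{1} = 0
g(6) = mex{0} = 1
g(7) = mex{0} = 1
g(8) = mex{0,1} = 2
g(9) = mex{1} = 0
g(10) = mex{1,2} = 0
So g(10) = 0.
Grundy values for heap B (subtraction set {4, 6}):
k:     0  1  2  3  4  5  6  7  8  9 10
g(k):  0  0  0  0  1  1  1  1  2  2  0
So g(10) = 0.
By the Sprague-Grundy theorem, the Grundy value of a sum of independent games is the XOR of the component values.
Combined value = 0 XOR 0 = 0.

0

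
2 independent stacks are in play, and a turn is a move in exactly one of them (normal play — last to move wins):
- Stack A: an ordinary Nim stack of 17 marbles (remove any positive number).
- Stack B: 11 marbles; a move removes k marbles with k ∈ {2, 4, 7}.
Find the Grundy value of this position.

16

Stack A is a plain Nim stack of size 17, so its Grundy value is 17.
Build the Grundy sequence for stack B with g(k) = mex{g(k−s) : s ∈ {2, 4, 7}, s ≤ k}:
k:     0  1  2  3  4  5  6  7  8  9 10 11
g(k):  0  0  1  1  2  2  0  3  1  0  2  1
So g(11) = 1.
By the Sprague-Grundy theorem, the Grundy value of a sum of independent games is the XOR of the component values.
Combined value = 17 XOR 1 = 16.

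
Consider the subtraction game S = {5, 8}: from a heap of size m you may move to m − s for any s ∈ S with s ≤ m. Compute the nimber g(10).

2

Compute g(0), g(1), … for moves {5, 8}:
k:     0  1  2  3  4  5  6  7  8  9 10
g(k):  0  0  0  0  0  1  1  1  1  1  2
So g(10) = 2.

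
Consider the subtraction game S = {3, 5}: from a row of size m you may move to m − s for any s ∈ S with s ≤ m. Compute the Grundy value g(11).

Build the Grundy sequence with g(k) = mex{g(k−s) : s ∈ {3, 5}, s ≤ k}:
k:     0  1  2  3  4  5  6  7  8  9 10 11
g(k):  0  0  0  1  1  1  2  2  0  0  0  1
So g(11) = 1.

1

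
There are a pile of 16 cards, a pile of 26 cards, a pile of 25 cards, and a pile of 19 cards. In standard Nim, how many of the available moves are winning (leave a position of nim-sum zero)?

0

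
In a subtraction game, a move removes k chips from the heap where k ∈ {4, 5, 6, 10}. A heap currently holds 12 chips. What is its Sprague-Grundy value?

Compute g(0), g(1), … for moves {4, 5, 6, 10}:
k:     0  1  2  3  4  5  6  7  8  9 10 11 12
g(k):  0  0  0  0  1  1  1  1  2  2  2  2  3
So g(12) = 3.

3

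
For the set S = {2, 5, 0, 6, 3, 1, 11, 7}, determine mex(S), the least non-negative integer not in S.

The values 0, 1, 2, 3 are all present; 4 is the first non-negative integer missing from the set.

4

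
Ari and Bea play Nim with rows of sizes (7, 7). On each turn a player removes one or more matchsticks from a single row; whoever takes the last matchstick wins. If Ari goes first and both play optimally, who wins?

Bea wins

Nim-sum: 7 XOR 7 = 0.
The nim-sum is 0, so this is a P-position: the player to move is in a losing position under optimal play; Ari is about to move from it and so loses — Bea wins.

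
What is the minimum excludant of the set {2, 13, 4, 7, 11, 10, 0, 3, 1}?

5

The values 0, 1, 2, 3, 4 are all present; 5 is the first non-negative integer missing from the set.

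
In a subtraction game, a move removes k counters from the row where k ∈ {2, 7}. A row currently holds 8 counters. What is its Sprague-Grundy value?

2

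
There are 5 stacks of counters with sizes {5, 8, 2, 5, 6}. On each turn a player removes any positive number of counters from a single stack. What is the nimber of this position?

12

In binary:
  0101  (5)
  1000  (8)
  0010  (2)
  0101  (5)
  0110  (6)
  ----
  1100  (12)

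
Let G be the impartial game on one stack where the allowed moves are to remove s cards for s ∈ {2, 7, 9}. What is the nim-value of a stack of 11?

3

Build the Grundy sequence with g(k) = mex{g(k−s) : s ∈ {2, 7, 9}, s ≤ k}:
g(0) = mex{} = 0
g(1) = mex{} = 0
g(2) = mex{0} = 1
g(3) = mex{0} = 1
g(4) = mex{1} = 0
g(5) = mex{1} = 0
g(6) = mex{0} = 1
g(7) = mex{0} = 1
g(8) = mex{0,1} = 2
g(9) = mex{0,1} = 2
g(10) = mex{0,1,2} = 3
g(11) = mex{0,1,2} = 3
So g(11) = 3.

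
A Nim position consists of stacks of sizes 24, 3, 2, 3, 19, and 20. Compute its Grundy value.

29

In binary:
  11000  (24)
  00011  (3)
  00010  (2)
  00011  (3)
  10011  (19)
  10100  (20)
  -----
  11101  (29)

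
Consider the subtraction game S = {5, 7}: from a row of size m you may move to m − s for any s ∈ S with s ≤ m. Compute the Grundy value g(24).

0

Grundy values for subtraction set {5, 7}:
k:     0  1  2  3  4  5  6  7  8  9 10 11 12 13 14 15 16 17 18 19 20 21 22 23 24
g(k):  0  0  0  0  0  1  1  1  1  1  2  2  0  0  0  0  0  1  1  1  1  1  2  2  0
So g(24) = 0.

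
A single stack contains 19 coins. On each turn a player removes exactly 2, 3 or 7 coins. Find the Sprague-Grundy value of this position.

Grundy values for subtraction set {2, 3, 7}:
k:     0  1  2  3  4  5  6  7  8  9 10 11 12 13 14 15 16 17 18 19
g(k):  0  0  1  1  2  0  0  1  1  2  0  0  1  1  2  0  0  1  1  2
So g(19) = 2.

2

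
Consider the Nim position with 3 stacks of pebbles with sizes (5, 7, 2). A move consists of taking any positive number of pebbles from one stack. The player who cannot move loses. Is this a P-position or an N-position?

P-position

Compute the nim-sum pairwise:
5 ^ 7 = 2
2 ^ 2 = 0
The nim-sum is 0, so this is a P-position: the player to move is in a losing position under optimal play.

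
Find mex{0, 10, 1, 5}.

2

The values 0, 1 are all present; 2 is the first non-negative integer missing from the set.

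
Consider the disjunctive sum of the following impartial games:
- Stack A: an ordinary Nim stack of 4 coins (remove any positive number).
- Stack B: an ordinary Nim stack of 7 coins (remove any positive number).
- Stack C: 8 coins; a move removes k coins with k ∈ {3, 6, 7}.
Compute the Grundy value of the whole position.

1

Stack A is a plain Nim stack of size 4, so its Grundy value is 4.
Stack B is a plain Nim stack of size 7, so its Grundy value is 7.
For stack C, compute g(0), g(1), … with moves {3, 6, 7}:
k:     0  1  2  3  4  5  6  7  8
g(k):  0  0  0  1  1  1  2  2  2
So g(8) = 2.
The value of a disjunctive sum is the nim-sum of the parts.
Combined value = 4 XOR 7 XOR 2 = 1.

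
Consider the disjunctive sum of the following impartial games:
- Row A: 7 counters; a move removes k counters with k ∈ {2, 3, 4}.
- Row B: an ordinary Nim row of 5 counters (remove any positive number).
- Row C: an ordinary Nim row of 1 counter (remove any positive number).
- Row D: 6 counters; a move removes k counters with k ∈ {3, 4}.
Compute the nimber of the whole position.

6

Grundy values for row A (subtraction set {2, 3, 4}):
g(0) = mex{} = 0
g(1) = mex{} = 0
g(2) = mex{0} = 1
g(3) = mex{0} = 1
g(4) = mex{0,1} = 2
g(5) = mex{0,1} = 2
g(6) = mex{1,2} = 0
g(7) = mex{1,2} = 0
So g(7) = 0.
Row B is a plain Nim row of size 5, so its Grundy value is 5.
Row C is a plain Nim row of size 1, so its Grundy value is 1.
Build the Grundy sequence for row D with g(k) = mex{g(k−s) : s ∈ {3, 4}, s ≤ k}:
k:     0  1  2  3  4  5  6
g(k):  0  0  0  1  1  1  2
So g(6) = 2.
By the Sprague-Grundy theorem, the Grundy value of a sum of independent games is the XOR of the component values.
Combined value = 0 ⊕ 5 ⊕ 1 ⊕ 2 = 6.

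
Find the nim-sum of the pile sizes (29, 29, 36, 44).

8

Compute the nim-sum pairwise:
29 XOR 29 = 0
0 XOR 36 = 36
36 XOR 44 = 8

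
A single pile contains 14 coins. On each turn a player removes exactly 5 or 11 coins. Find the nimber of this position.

2

Build the Grundy sequence with g(k) = mex{g(k−s) : s ∈ {5, 11}, s ≤ k}:
g(0) = mex{} = 0
g(1) = mex{} = 0
g(2) = mex{} = 0
g(3) = mex{} = 0
g(4) = mex{} = 0
g(5) = mex{0} = 1
g(6) = mex{0} = 1
g(7) = mex{0} = 1
g(8) = mex{0} = 1
g(9) = mex{0} = 1
g(10) = mex{1} = 0
g(11) = mex{0,1} = 2
g(12) = mex{0,1} = 2
g(13) = mex{0,1} = 2
g(14) = mex{0,1} = 2
So g(14) = 2.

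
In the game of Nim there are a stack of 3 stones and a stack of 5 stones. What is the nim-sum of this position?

6

Write each in binary and XOR column by column:
  011  (3)
  101  (5)
  ---
  110  (6)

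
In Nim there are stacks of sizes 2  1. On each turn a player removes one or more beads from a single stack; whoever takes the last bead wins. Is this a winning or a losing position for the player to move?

Winning position

Nim-sum: 2 XOR 1 = 3.
The nim-sum is 3 ≠ 0, so this is an N-position: the player to move can win.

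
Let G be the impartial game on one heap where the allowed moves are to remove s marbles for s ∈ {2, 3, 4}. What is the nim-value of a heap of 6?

0

Compute g(0), g(1), … for moves {2, 3, 4}:
k:     0  1  2  3  4  5  6
g(k):  0  0  1  1  2  2  0
So g(6) = 0.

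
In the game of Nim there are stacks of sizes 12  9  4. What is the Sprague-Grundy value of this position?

1

Nim-sum: 12 ⊕ 9 ⊕ 4 = 1.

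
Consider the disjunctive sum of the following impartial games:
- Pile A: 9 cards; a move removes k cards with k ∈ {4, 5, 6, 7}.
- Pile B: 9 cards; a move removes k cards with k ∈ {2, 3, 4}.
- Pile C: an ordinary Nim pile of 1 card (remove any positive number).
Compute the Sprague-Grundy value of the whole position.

2

Grundy values for pile A (subtraction set {4, 5, 6, 7}):
k:     0  1  2  3  4  5  6  7  8  9
g(k):  0  0  0  0  1  1  1  1  2  2
So g(9) = 2.
For pile B, compute g(0), g(1), … with moves {2, 3, 4}:
k:     0  1  2  3  4  5  6  7  8  9
g(k):  0  0  1  1  2  2  0  0  1  1
So g(9) = 1.
Pile C is a plain Nim pile of size 1, so its Grundy value is 1.
By the Sprague-Grundy theorem, the Grundy value of a sum of independent games is the XOR of the component values.
Combined value = 2 ⊕ 1 ⊕ 1 = 2.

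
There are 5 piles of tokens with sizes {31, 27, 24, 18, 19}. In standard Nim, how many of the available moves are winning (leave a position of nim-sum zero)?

Compute the nim-sum pairwise:
31 ⊕ 27 = 4
4 ⊕ 24 = 28
28 ⊕ 18 = 14
14 ⊕ 19 = 29
The overall nim-sum is X = 29. A pile of size p has a winning move iff p XOR X < p (reduce it to p XOR X).
  31: 31 XOR 29 = 2 < 31 — winning move (to 2).
  27: 27 XOR 29 = 6 < 27 — winning move (to 6).
  24: 24 XOR 29 = 5 < 24 — winning move (to 5).
  18: 18 XOR 29 = 15 < 18 — winning move (to 15).
  19: 19 XOR 29 = 14 < 19 — winning move (to 14).
That gives 5 winning moves.

5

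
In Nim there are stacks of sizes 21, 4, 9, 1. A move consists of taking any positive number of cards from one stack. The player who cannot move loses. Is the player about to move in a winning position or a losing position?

Winning position

Nim-sum: 21 XOR 4 XOR 9 XOR 1 = 25.
The nim-sum is 25 ≠ 0, so this is an N-position: the player to move can win.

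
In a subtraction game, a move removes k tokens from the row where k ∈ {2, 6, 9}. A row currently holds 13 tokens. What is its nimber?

2

Compute g(0), g(1), … for moves {2, 6, 9}:
g(0) = mex{} = 0
g(1) = mex{} = 0
g(2) = mex{0} = 1
g(3) = mex{0} = 1
g(4) = mex{1} = 0
g(5) = mex{1} = 0
g(6) = mex{0} = 1
g(7) = mex{0} = 1
g(8) = mex{1} = 0
g(9) = mex{0,1} = 2
g(10) = mex{0} = 1
g(11) = mex{0,1,2} = 3
g(12) = mex{1} = 0
g(13) = mex{0,1,3} = 2
So g(13) = 2.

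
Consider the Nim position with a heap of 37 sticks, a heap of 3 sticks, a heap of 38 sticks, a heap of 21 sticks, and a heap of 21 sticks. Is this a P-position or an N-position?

P-position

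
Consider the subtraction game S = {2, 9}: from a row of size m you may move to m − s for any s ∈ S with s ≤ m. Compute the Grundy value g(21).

1

Build the Grundy sequence with g(k) = mex{g(k−s) : s ∈ {2, 9}, s ≤ k}:
k:     0  1  2  3  4  5  6  7  8  9 10 11 12 13 14 15 16 17 18 19 20 21
g(k):  0  0  1  1  0  0  1  1  0  2  1  0  0  1  1  0  0  1  1  0  2  1
So g(21) = 1.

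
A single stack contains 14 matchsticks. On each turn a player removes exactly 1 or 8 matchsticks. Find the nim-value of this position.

1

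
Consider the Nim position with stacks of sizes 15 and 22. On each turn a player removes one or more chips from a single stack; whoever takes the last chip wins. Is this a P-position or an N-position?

N-position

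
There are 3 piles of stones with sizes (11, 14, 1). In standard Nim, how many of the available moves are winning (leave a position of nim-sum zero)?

1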